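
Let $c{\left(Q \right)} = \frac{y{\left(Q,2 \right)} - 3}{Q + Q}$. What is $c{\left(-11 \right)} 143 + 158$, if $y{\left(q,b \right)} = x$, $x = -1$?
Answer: $184$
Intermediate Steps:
$y{\left(q,b \right)} = -1$
$c{\left(Q \right)} = - \frac{2}{Q}$ ($c{\left(Q \right)} = \frac{-1 - 3}{Q + Q} = - \frac{4}{2 Q} = - 4 \frac{1}{2 Q} = - \frac{2}{Q}$)
$c{\left(-11 \right)} 143 + 158 = - \frac{2}{-11} \cdot 143 + 158 = \left(-2\right) \left(- \frac{1}{11}\right) 143 + 158 = \frac{2}{11} \cdot 143 + 158 = 26 + 158 = 184$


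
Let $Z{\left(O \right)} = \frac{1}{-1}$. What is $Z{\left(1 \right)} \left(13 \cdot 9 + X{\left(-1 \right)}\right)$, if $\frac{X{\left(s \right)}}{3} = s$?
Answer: $-114$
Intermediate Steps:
$X{\left(s \right)} = 3 s$
$Z{\left(O \right)} = -1$
$Z{\left(1 \right)} \left(13 \cdot 9 + X{\left(-1 \right)}\right) = - (13 \cdot 9 + 3 \left(-1\right)) = - (117 - 3) = \left(-1\right) 114 = -114$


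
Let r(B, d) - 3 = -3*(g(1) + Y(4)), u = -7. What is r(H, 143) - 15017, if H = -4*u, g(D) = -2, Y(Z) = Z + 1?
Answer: -15023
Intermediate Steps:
Y(Z) = 1 + Z
H = 28 (H = -4*(-7) = 28)
r(B, d) = -6 (r(B, d) = 3 - 3*(-2 + (1 + 4)) = 3 - 3*(-2 + 5) = 3 - 3*3 = 3 - 9 = -6)
r(H, 143) - 15017 = -6 - 15017 = -15023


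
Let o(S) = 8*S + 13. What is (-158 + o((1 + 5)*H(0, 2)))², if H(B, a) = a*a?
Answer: 2209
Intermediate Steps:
H(B, a) = a²
o(S) = 13 + 8*S
(-158 + o((1 + 5)*H(0, 2)))² = (-158 + (13 + 8*((1 + 5)*2²)))² = (-158 + (13 + 8*(6*4)))² = (-158 + (13 + 8*24))² = (-158 + (13 + 192))² = (-158 + 205)² = 47² = 2209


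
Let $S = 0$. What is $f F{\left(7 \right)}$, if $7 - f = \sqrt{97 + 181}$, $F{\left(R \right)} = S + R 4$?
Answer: $196 - 28 \sqrt{278} \approx -270.85$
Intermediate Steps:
$F{\left(R \right)} = 4 R$ ($F{\left(R \right)} = 0 + R 4 = 0 + 4 R = 4 R$)
$f = 7 - \sqrt{278}$ ($f = 7 - \sqrt{97 + 181} = 7 - \sqrt{278} \approx -9.6733$)
$f F{\left(7 \right)} = \left(7 - \sqrt{278}\right) 4 \cdot 7 = \left(7 - \sqrt{278}\right) 28 = 196 - 28 \sqrt{278}$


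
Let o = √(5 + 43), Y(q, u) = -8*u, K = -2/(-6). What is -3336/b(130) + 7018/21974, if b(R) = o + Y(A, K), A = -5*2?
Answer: -54898241/252701 - 7506*√3/23 ≈ -782.50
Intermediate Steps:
A = -10
K = ⅓ (K = -2*(-⅙) = ⅓ ≈ 0.33333)
o = 4*√3 (o = √48 = 4*√3 ≈ 6.9282)
b(R) = -8/3 + 4*√3 (b(R) = 4*√3 - 8*⅓ = 4*√3 - 8/3 = -8/3 + 4*√3)
-3336/b(130) + 7018/21974 = -3336/(-8/3 + 4*√3) + 7018/21974 = -3336/(-8/3 + 4*√3) + 7018*(1/21974) = -3336/(-8/3 + 4*√3) + 3509/10987 = 3509/10987 - 3336/(-8/3 + 4*√3)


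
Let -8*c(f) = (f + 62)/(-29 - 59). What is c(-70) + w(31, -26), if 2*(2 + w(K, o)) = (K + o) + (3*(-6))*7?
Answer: -5501/88 ≈ -62.511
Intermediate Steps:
w(K, o) = -65 + K/2 + o/2 (w(K, o) = -2 + ((K + o) + (3*(-6))*7)/2 = -2 + ((K + o) - 18*7)/2 = -2 + ((K + o) - 126)/2 = -2 + (-126 + K + o)/2 = -2 + (-63 + K/2 + o/2) = -65 + K/2 + o/2)
c(f) = 31/352 + f/704 (c(f) = -(f + 62)/(8*(-29 - 59)) = -(62 + f)/(8*(-88)) = -(62 + f)*(-1)/(8*88) = -(-31/44 - f/88)/8 = 31/352 + f/704)
c(-70) + w(31, -26) = (31/352 + (1/704)*(-70)) + (-65 + (½)*31 + (½)*(-26)) = (31/352 - 35/352) + (-65 + 31/2 - 13) = -1/88 - 125/2 = -5501/88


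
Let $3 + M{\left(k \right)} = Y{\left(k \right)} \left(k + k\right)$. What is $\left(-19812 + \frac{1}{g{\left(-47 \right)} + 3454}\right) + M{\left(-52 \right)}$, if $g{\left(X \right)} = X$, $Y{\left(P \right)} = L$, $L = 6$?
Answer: $- \frac{69635672}{3407} \approx -20439.0$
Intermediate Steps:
$Y{\left(P \right)} = 6$
$M{\left(k \right)} = -3 + 12 k$ ($M{\left(k \right)} = -3 + 6 \left(k + k\right) = -3 + 6 \cdot 2 k = -3 + 12 k$)
$\left(-19812 + \frac{1}{g{\left(-47 \right)} + 3454}\right) + M{\left(-52 \right)} = \left(-19812 + \frac{1}{-47 + 3454}\right) + \left(-3 + 12 \left(-52\right)\right) = \left(-19812 + \frac{1}{3407}\right) - 627 = - \frac{67499483}{3407} - 627 = - \frac{69635672}{3407}$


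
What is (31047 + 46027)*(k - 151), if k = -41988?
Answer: -3247821286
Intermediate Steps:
(31047 + 46027)*(k - 151) = (31047 + 46027)*(-41988 - 151) = 77074*(-42139) = -3247821286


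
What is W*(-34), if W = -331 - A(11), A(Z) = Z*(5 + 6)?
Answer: 15368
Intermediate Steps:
A(Z) = 11*Z (A(Z) = Z*11 = 11*Z)
W = -452 (W = -331 - 11*11 = -331 - 1*121 = -331 - 121 = -452)
W*(-34) = -452*(-34) = 15368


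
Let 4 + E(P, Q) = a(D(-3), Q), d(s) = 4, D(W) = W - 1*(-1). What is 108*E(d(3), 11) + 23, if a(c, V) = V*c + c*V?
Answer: -5161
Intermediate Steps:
D(W) = 1 + W (D(W) = W + 1 = 1 + W)
a(c, V) = 2*V*c (a(c, V) = V*c + V*c = 2*V*c)
E(P, Q) = -4 - 4*Q (E(P, Q) = -4 + 2*Q*(1 - 3) = -4 + 2*Q*(-2) = -4 - 4*Q)
108*E(d(3), 11) + 23 = 108*(-4 - 4*11) + 23 = 108*(-4 - 44) + 23 = 108*(-48) + 23 = -5184 + 23 = -5161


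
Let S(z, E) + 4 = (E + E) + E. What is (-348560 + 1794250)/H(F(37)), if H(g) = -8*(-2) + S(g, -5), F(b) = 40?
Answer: -1445690/3 ≈ -4.8190e+5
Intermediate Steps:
S(z, E) = -4 + 3*E (S(z, E) = -4 + ((E + E) + E) = -4 + (2*E + E) = -4 + 3*E)
H(g) = -3 (H(g) = -8*(-2) + (-4 + 3*(-5)) = 16 + (-4 - 15) = 16 - 19 = -3)
(-348560 + 1794250)/H(F(37)) = (-348560 + 1794250)/(-3) = 1445690*(-1/3) = -1445690/3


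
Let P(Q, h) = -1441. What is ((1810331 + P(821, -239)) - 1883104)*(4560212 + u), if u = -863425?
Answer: -274353350418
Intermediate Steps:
((1810331 + P(821, -239)) - 1883104)*(4560212 + u) = ((1810331 - 1441) - 1883104)*(4560212 - 863425) = (1808890 - 1883104)*3696787 = -74214*3696787 = -274353350418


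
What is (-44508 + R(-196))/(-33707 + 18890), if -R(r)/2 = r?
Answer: 44116/14817 ≈ 2.9774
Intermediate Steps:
R(r) = -2*r
(-44508 + R(-196))/(-33707 + 18890) = (-44508 - 2*(-196))/(-33707 + 18890) = (-44508 + 392)/(-14817) = -44116*(-1/14817) = 44116/14817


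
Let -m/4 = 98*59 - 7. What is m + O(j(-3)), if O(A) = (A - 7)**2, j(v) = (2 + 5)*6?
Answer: -21875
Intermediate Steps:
j(v) = 42 (j(v) = 7*6 = 42)
O(A) = (-7 + A)**2
m = -23100 (m = -4*(98*59 - 7) = -4*(5782 - 7) = -4*5775 = -23100)
m + O(j(-3)) = -23100 + (-7 + 42)**2 = -23100 + 35**2 = -23100 + 1225 = -21875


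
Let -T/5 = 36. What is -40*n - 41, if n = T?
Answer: 7159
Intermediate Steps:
T = -180 (T = -5*36 = -180)
n = -180
-40*n - 41 = -40*(-180) - 41 = 7200 - 41 = 7159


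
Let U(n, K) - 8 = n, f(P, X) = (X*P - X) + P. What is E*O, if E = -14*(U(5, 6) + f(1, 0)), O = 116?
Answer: -22736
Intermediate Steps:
f(P, X) = P - X + P*X (f(P, X) = (P*X - X) + P = (-X + P*X) + P = P - X + P*X)
U(n, K) = 8 + n
E = -196 (E = -14*((8 + 5) + (1 - 1*0 + 1*0)) = -14*(13 + (1 + 0 + 0)) = -14*(13 + 1) = -14*14 = -196)
E*O = -196*116 = -22736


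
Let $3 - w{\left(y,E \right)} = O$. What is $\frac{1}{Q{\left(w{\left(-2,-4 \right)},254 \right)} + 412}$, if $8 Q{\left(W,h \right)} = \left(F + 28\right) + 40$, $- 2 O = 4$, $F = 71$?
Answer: $\frac{8}{3435} \approx 0.002329$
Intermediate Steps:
$O = -2$ ($O = \left(- \frac{1}{2}\right) 4 = -2$)
$w{\left(y,E \right)} = 5$ ($w{\left(y,E \right)} = 3 - -2 = 3 + 2 = 5$)
$Q{\left(W,h \right)} = \frac{139}{8}$ ($Q{\left(W,h \right)} = \frac{\left(71 + 28\right) + 40}{8} = \frac{99 + 40}{8} = \frac{1}{8} \cdot 139 = \frac{139}{8}$)
$\frac{1}{Q{\left(w{\left(-2,-4 \right)},254 \right)} + 412} = \frac{1}{\frac{139}{8} + 412} = \frac{1}{\frac{3435}{8}} = \frac{8}{3435}$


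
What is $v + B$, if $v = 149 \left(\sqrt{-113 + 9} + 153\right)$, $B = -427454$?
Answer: $-404657 + 298 i \sqrt{26} \approx -4.0466 \cdot 10^{5} + 1519.5 i$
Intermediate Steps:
$v = 22797 + 298 i \sqrt{26}$ ($v = 149 \left(\sqrt{-104} + 153\right) = 149 \left(2 i \sqrt{26} + 153\right) = 149 \left(153 + 2 i \sqrt{26}\right) = 22797 + 298 i \sqrt{26} \approx 22797.0 + 1519.5 i$)
$v + B = \left(22797 + 298 i \sqrt{26}\right) - 427454 = -404657 + 298 i \sqrt{26}$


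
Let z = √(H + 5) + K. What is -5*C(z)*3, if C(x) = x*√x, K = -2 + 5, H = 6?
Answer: -15*(3 + √11)^(3/2) ≈ -238.13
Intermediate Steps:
K = 3
z = 3 + √11 (z = √(6 + 5) + 3 = √11 + 3 = 3 + √11 ≈ 6.3166)
C(x) = x^(3/2)
-5*C(z)*3 = -5*(3 + √11)^(3/2)*3 = -15*(3 + √11)^(3/2)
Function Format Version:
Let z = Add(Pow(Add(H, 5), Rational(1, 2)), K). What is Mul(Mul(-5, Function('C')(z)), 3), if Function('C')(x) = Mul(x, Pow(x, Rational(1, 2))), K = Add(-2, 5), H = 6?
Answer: Mul(-15, Pow(Add(3, Pow(11, Rational(1, 2))), Rational(3, 2))) ≈ -238.13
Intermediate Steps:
K = 3
z = Add(3, Pow(11, Rational(1, 2))) (z = Add(Pow(Add(6, 5), Rational(1, 2)), 3) = Add(Pow(11, Rational(1, 2)), 3) = Add(3, Pow(11, Rational(1, 2))) ≈ 6.3166)
Function('C')(x) = Pow(x, Rational(3, 2))
Mul(Mul(-5, Function('C')(z)), 3) = Mul(Mul(-5, Pow(Add(3, Pow(11, Rational(1, 2))), Rational(3, 2))), 3) = Mul(-15, Pow(Add(3, Pow(11, Rational(1, 2))), Rational(3, 2)))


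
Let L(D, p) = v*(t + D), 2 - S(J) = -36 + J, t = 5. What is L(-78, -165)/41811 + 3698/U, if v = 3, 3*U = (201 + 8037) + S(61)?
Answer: 154017383/114492455 ≈ 1.3452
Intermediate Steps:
S(J) = 38 - J (S(J) = 2 - (-36 + J) = 2 + (36 - J) = 38 - J)
U = 8215/3 (U = ((201 + 8037) + (38 - 1*61))/3 = (8238 + (38 - 61))/3 = (8238 - 23)/3 = (1/3)*8215 = 8215/3 ≈ 2738.3)
L(D, p) = 15 + 3*D (L(D, p) = 3*(5 + D) = 15 + 3*D)
L(-78, -165)/41811 + 3698/U = (15 + 3*(-78))/41811 + 3698/(8215/3) = (15 - 234)*(1/41811) + 3698*(3/8215) = -219*1/41811 + 11094/8215 = -73/13937 + 11094/8215 = 154017383/114492455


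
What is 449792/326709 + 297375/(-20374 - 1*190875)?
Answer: -2136978667/69016949541 ≈ -0.030963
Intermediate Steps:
449792/326709 + 297375/(-20374 - 1*190875) = 449792*(1/326709) + 297375/(-20374 - 190875) = 449792/326709 + 297375/(-211249) = 449792/326709 + 297375*(-1/211249) = 449792/326709 - 297375/211249 = -2136978667/69016949541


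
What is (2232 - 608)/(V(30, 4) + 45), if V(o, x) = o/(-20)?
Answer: 112/3 ≈ 37.333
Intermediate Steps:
V(o, x) = -o/20 (V(o, x) = o*(-1/20) = -o/20)
(2232 - 608)/(V(30, 4) + 45) = (2232 - 608)/(-1/20*30 + 45) = 1624/(-3/2 + 45) = 1624/(87/2) = 1624*(2/87) = 112/3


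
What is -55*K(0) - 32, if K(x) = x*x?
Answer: -32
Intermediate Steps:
K(x) = x**2
-55*K(0) - 32 = -55*0**2 - 32 = -55*0 - 32 = 0 - 32 = -32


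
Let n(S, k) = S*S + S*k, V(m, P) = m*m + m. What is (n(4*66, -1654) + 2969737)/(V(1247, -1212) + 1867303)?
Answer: 2602777/3423559 ≈ 0.76025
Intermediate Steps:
V(m, P) = m + m² (V(m, P) = m² + m = m + m²)
n(S, k) = S² + S*k
(n(4*66, -1654) + 2969737)/(V(1247, -1212) + 1867303) = ((4*66)*(4*66 - 1654) + 2969737)/(1247*(1 + 1247) + 1867303) = (264*(264 - 1654) + 2969737)/(1247*1248 + 1867303) = (264*(-1390) + 2969737)/(1556256 + 1867303) = (-366960 + 2969737)/3423559 = 2602777*(1/3423559) = 2602777/3423559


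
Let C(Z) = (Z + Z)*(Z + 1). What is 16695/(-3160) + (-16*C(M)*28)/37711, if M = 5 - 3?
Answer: -129314661/23833352 ≈ -5.4258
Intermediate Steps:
M = 2
C(Z) = 2*Z*(1 + Z) (C(Z) = (2*Z)*(1 + Z) = 2*Z*(1 + Z))
16695/(-3160) + (-16*C(M)*28)/37711 = 16695/(-3160) + (-32*2*(1 + 2)*28)/37711 = 16695*(-1/3160) + (-32*2*3*28)*(1/37711) = -3339/632 + (-16*12*28)*(1/37711) = -3339/632 - 192*28*(1/37711) = -3339/632 - 5376*1/37711 = -3339/632 - 5376/37711 = -129314661/23833352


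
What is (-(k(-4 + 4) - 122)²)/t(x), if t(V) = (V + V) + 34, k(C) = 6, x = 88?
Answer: -6728/105 ≈ -64.076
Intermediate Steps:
t(V) = 34 + 2*V (t(V) = 2*V + 34 = 34 + 2*V)
(-(k(-4 + 4) - 122)²)/t(x) = (-(6 - 122)²)/(34 + 2*88) = (-1*(-116)²)/(34 + 176) = -1*13456/210 = -13456*1/210 = -6728/105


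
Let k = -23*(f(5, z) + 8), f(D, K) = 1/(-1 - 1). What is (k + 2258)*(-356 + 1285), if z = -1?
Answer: 3874859/2 ≈ 1.9374e+6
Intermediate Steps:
f(D, K) = -½ (f(D, K) = 1/(-2) = -½)
k = -345/2 (k = -23*(-½ + 8) = -23*15/2 = -345/2 ≈ -172.50)
(k + 2258)*(-356 + 1285) = (-345/2 + 2258)*(-356 + 1285) = (4171/2)*929 = 3874859/2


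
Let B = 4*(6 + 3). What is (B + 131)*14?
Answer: 2338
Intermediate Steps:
B = 36 (B = 4*9 = 36)
(B + 131)*14 = (36 + 131)*14 = 167*14 = 2338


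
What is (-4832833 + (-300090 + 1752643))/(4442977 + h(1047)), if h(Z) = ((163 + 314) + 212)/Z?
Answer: -442394145/581474701 ≈ -0.76081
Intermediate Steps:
h(Z) = 689/Z (h(Z) = (477 + 212)/Z = 689/Z)
(-4832833 + (-300090 + 1752643))/(4442977 + h(1047)) = (-4832833 + (-300090 + 1752643))/(4442977 + 689/1047) = (-4832833 + 1452553)/(4442977 + 689*(1/1047)) = -3380280/(4442977 + 689/1047) = -3380280/4651797608/1047 = -3380280*1047/4651797608 = -442394145/581474701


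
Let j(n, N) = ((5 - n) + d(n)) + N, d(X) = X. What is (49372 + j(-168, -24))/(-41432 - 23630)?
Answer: -49353/65062 ≈ -0.75855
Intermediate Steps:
j(n, N) = 5 + N (j(n, N) = ((5 - n) + n) + N = 5 + N)
(49372 + j(-168, -24))/(-41432 - 23630) = (49372 + (5 - 24))/(-41432 - 23630) = (49372 - 19)/(-65062) = 49353*(-1/65062) = -49353/65062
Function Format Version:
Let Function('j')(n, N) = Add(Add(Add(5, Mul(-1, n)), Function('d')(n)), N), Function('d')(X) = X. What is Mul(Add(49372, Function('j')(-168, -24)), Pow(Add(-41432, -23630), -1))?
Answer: Rational(-49353, 65062) ≈ -0.75855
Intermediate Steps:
Function('j')(n, N) = Add(5, N) (Function('j')(n, N) = Add(Add(Add(5, Mul(-1, n)), n), N) = Add(5, N))
Mul(Add(49372, Function('j')(-168, -24)), Pow(Add(-41432, -23630), -1)) = Mul(Add(49372, Add(5, -24)), Pow(Add(-41432, -23630), -1)) = Mul(Add(49372, -19), Pow(-65062, -1)) = Mul(49353, Rational(-1, 65062)) = Rational(-49353, 65062)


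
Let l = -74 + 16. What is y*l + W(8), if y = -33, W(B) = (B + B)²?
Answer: 2170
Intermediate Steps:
W(B) = 4*B² (W(B) = (2*B)² = 4*B²)
l = -58
y*l + W(8) = -33*(-58) + 4*8² = 1914 + 4*64 = 1914 + 256 = 2170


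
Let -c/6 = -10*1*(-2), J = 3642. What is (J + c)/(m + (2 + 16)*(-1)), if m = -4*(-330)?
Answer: 587/217 ≈ 2.7051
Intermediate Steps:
c = -120 (c = -6*(-10*1)*(-2) = -(-60)*(-2) = -6*20 = -120)
m = 1320
(J + c)/(m + (2 + 16)*(-1)) = (3642 - 120)/(1320 + (2 + 16)*(-1)) = 3522/(1320 + 18*(-1)) = 3522/(1320 - 18) = 3522/1302 = 3522*(1/1302) = 587/217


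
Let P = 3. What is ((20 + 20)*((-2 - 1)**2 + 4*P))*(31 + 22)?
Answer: 44520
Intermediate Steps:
((20 + 20)*((-2 - 1)**2 + 4*P))*(31 + 22) = ((20 + 20)*((-2 - 1)**2 + 4*3))*(31 + 22) = (40*((-3)**2 + 12))*53 = (40*(9 + 12))*53 = (40*21)*53 = 840*53 = 44520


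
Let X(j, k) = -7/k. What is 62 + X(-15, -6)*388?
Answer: 1544/3 ≈ 514.67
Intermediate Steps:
62 + X(-15, -6)*388 = 62 - 7/(-6)*388 = 62 - 7*(-1/6)*388 = 62 + (7/6)*388 = 62 + 1358/3 = 1544/3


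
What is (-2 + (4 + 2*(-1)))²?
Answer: 0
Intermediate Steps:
(-2 + (4 + 2*(-1)))² = (-2 + (4 - 2))² = (-2 + 2)² = 0² = 0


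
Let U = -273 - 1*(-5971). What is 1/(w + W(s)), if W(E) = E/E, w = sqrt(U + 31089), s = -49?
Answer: -1/36786 + sqrt(36787)/36786 ≈ 0.0051867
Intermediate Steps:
U = 5698 (U = -273 + 5971 = 5698)
w = sqrt(36787) (w = sqrt(5698 + 31089) = sqrt(36787) ≈ 191.80)
W(E) = 1
1/(w + W(s)) = 1/(sqrt(36787) + 1) = 1/(1 + sqrt(36787))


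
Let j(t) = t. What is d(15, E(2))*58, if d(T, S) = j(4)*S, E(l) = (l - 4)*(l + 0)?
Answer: -928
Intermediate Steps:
E(l) = l*(-4 + l) (E(l) = (-4 + l)*l = l*(-4 + l))
d(T, S) = 4*S
d(15, E(2))*58 = (4*(2*(-4 + 2)))*58 = (4*(2*(-2)))*58 = (4*(-4))*58 = -16*58 = -928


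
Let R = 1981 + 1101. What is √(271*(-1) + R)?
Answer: √2811 ≈ 53.019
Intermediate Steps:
R = 3082
√(271*(-1) + R) = √(271*(-1) + 3082) = √(-271 + 3082) = √2811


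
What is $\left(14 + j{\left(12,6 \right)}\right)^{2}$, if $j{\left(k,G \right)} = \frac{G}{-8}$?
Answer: $\frac{2809}{16} \approx 175.56$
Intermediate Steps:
$j{\left(k,G \right)} = - \frac{G}{8}$ ($j{\left(k,G \right)} = G \left(- \frac{1}{8}\right) = - \frac{G}{8}$)
$\left(14 + j{\left(12,6 \right)}\right)^{2} = \left(14 - \frac{3}{4}\right)^{2} = \left(\frac{53}{4}\right)^{2} = \frac{2809}{16}$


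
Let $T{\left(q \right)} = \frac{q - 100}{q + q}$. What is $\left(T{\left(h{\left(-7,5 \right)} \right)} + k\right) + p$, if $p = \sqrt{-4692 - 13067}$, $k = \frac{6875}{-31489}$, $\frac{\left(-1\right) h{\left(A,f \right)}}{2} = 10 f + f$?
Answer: $\frac{510019}{692758} + i \sqrt{17759} \approx 0.73622 + 133.26 i$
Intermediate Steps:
$h{\left(A,f \right)} = - 22 f$ ($h{\left(A,f \right)} = - 2 \left(10 f + f\right) = - 2 \cdot 11 f = - 22 f$)
$k = - \frac{6875}{31489}$ ($k = 6875 \left(- \frac{1}{31489}\right) = - \frac{6875}{31489} \approx -0.21833$)
$T{\left(q \right)} = \frac{-100 + q}{2 q}$
$p = i \sqrt{17759}$ ($p = \sqrt{-17759} = i \sqrt{17759} \approx 133.26 i$)
$\left(T{\left(h{\left(-7,5 \right)} \right)} + k\right) + p = \left(\frac{-100 - 110}{2 \left(\left(-22\right) 5\right)} - \frac{6875}{31489}\right) + i \sqrt{17759} = \left(\frac{-100 - 110}{2 \left(-110\right)} - \frac{6875}{31489}\right) + i \sqrt{17759} = \left(\frac{1}{2} \left(- \frac{1}{110}\right) \left(-210\right) - \frac{6875}{31489}\right) + i \sqrt{17759} = \left(\frac{21}{22} - \frac{6875}{31489}\right) + i \sqrt{17759} = \frac{510019}{692758} + i \sqrt{17759}$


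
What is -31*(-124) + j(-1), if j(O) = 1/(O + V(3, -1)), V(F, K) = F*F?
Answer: 30753/8 ≈ 3844.1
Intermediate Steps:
V(F, K) = F²
j(O) = 1/(9 + O) (j(O) = 1/(O + 3²) = 1/(O + 9) = 1/(9 + O))
-31*(-124) + j(-1) = -31*(-124) + 1/(9 - 1) = 3844 + 1/8 = 3844 + ⅛ = 30753/8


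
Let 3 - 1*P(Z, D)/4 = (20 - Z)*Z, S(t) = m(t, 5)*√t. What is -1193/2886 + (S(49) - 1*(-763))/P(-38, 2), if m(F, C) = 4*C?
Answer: -3962873/12738804 ≈ -0.31109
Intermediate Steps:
S(t) = 20*√t (S(t) = (4*5)*√t = 20*√t)
P(Z, D) = 12 - 4*Z*(20 - Z) (P(Z, D) = 12 - 4*(20 - Z)*Z = 12 - 4*Z*(20 - Z))
-1193/2886 + (S(49) - 1*(-763))/P(-38, 2) = -1193/2886 + (20*√49 - 1*(-763))/(12 - 80*(-38) + 4*(-38)²) = -1193*1/2886 + (20*7 + 763)/(12 + 3040 + 4*1444) = -1193/2886 + (140 + 763)/(12 + 3040 + 5776) = -1193/2886 + 903/8828 = -3962873/12738804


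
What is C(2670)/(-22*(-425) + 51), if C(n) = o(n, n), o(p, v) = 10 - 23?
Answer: -13/9401 ≈ -0.0013828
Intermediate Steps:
o(p, v) = -13
C(n) = -13
C(2670)/(-22*(-425) + 51) = -13/(-22*(-425) + 51) = -13/(9350 + 51) = -13/9401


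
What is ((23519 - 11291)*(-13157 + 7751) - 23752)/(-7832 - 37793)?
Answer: 13225664/9125 ≈ 1449.4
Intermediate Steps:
((23519 - 11291)*(-13157 + 7751) - 23752)/(-7832 - 37793) = (12228*(-5406) - 23752)/(-45625) = (-66104568 - 23752)*(-1/45625) = -66128320*(-1/45625) = 13225664/9125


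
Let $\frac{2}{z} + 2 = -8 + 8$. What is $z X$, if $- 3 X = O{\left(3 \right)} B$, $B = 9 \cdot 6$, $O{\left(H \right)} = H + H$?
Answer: $108$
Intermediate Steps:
$O{\left(H \right)} = 2 H$
$z = -1$ ($z = \frac{2}{-2 + \left(-8 + 8\right)} = \frac{2}{-2 + 0} = \frac{2}{-2} = 2 \left(- \frac{1}{2}\right) = -1$)
$B = 54$
$X = -108$ ($X = - \frac{2 \cdot 3 \cdot 54}{3} = - \frac{6 \cdot 54}{3} = \left(- \frac{1}{3}\right) 324 = -108$)
$z X = \left(-1\right) \left(-108\right) = 108$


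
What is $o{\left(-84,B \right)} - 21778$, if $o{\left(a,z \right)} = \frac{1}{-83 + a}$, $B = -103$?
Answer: $- \frac{3636927}{167} \approx -21778.0$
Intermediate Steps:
$o{\left(-84,B \right)} - 21778 = \frac{1}{-83 - 84} - 21778 = \frac{1}{-167} - 21778 = - \frac{1}{167} - 21778 = - \frac{3636927}{167}$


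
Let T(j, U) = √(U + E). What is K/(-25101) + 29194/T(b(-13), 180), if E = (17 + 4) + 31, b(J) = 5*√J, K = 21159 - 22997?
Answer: 1838/25101 + 14597*√58/58 ≈ 1916.8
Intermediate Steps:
K = -1838
E = 52 (E = 21 + 31 = 52)
T(j, U) = √(52 + U) (T(j, U) = √(U + 52) = √(52 + U))
K/(-25101) + 29194/T(b(-13), 180) = -1838/(-25101) + 29194/(√(52 + 180)) = -1838*(-1/25101) + 29194/(√232) = 1838/25101 + 29194/((2*√58)) = 1838/25101 + 29194*(√58/116) = 1838/25101 + 14597*√58/58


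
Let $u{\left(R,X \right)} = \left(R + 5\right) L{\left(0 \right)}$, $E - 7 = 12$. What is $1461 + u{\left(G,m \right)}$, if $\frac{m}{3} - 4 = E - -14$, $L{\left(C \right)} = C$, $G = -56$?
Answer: $1461$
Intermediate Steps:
$E = 19$ ($E = 7 + 12 = 19$)
$m = 111$ ($m = 12 + 3 \left(19 - -14\right) = 12 + 3 \left(19 + 14\right) = 12 + 3 \cdot 33 = 12 + 99 = 111$)
$u{\left(R,X \right)} = 0$ ($u{\left(R,X \right)} = \left(R + 5\right) 0 = \left(5 + R\right) 0 = 0$)
$1461 + u{\left(G,m \right)} = 1461 + 0 = 1461$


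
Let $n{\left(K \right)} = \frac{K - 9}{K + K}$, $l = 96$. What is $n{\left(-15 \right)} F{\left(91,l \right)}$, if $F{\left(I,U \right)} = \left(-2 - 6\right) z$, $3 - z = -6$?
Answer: $- \frac{288}{5} \approx -57.6$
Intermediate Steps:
$z = 9$ ($z = 3 - -6 = 3 + 6 = 9$)
$n{\left(K \right)} = \frac{-9 + K}{2 K}$
$F{\left(I,U \right)} = -72$ ($F{\left(I,U \right)} = \left(-2 - 6\right) 9 = \left(-8\right) 9 = -72$)
$n{\left(-15 \right)} F{\left(91,l \right)} = \frac{-9 - 15}{2 \left(-15\right)} \left(-72\right) = \frac{1}{2} \left(- \frac{1}{15}\right) \left(-24\right) \left(-72\right) = \frac{4}{5} \left(-72\right) = - \frac{288}{5}$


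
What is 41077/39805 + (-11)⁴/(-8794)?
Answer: -221553867/350045170 ≈ -0.63293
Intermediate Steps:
41077/39805 + (-11)⁴/(-8794) = 41077*(1/39805) + 14641*(-1/8794) = 41077/39805 - 14641/8794 = -221553867/350045170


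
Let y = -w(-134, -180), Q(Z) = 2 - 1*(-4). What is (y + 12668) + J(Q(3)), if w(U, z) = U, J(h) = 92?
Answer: 12894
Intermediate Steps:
Q(Z) = 6 (Q(Z) = 2 + 4 = 6)
y = 134 (y = -1*(-134) = 134)
(y + 12668) + J(Q(3)) = (134 + 12668) + 92 = 12802 + 92 = 12894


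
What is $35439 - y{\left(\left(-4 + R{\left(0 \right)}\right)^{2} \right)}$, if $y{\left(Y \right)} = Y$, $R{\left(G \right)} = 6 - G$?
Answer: $35435$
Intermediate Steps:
$35439 - y{\left(\left(-4 + R{\left(0 \right)}\right)^{2} \right)} = 35439 - \left(-4 + \left(6 - 0\right)\right)^{2} = 35439 - \left(-4 + \left(6 + 0\right)\right)^{2} = 35439 - \left(-4 + 6\right)^{2} = 35439 - 2^{2} = 35439 - 4 = 35435$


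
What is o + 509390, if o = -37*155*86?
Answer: 16180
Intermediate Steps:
o = -493210 (o = -5735*86 = -493210)
o + 509390 = -493210 + 509390 = 16180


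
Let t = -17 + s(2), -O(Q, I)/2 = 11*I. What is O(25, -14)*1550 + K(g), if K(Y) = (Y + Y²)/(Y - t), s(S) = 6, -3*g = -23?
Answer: 40101899/84 ≈ 4.7740e+5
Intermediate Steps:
g = 23/3 (g = -⅓*(-23) = 23/3 ≈ 7.6667)
O(Q, I) = -22*I
t = -11 (t = -17 + 6 = -11)
K(Y) = (Y + Y²)/(11 + Y) (K(Y) = (Y + Y²)/(Y - 1*(-11)) = (Y + Y²)/(Y + 11) = (Y + Y²)/(11 + Y))
O(25, -14)*1550 + K(g) = -22*(-14)*1550 + 23*(1 + 23/3)/(3*(11 + 23/3)) = 308*1550 + (23/3)*(26/3)/(56/3) = 477400 + (23/3)*(3/56)*(26/3) = 477400 + 299/84 = 40101899/84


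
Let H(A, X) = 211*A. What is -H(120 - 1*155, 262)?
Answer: 7385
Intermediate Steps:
-H(120 - 1*155, 262) = -211*(120 - 1*155) = -211*(120 - 155) = -211*(-35) = -1*(-7385) = 7385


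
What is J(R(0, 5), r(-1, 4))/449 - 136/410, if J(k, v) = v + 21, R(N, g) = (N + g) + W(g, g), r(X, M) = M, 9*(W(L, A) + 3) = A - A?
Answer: -25407/92045 ≈ -0.27603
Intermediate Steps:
W(L, A) = -3 (W(L, A) = -3 + (A - A)/9 = -3 + (1/9)*0 = -3 + 0 = -3)
R(N, g) = -3 + N + g (R(N, g) = (N + g) - 3 = -3 + N + g)
J(k, v) = 21 + v
J(R(0, 5), r(-1, 4))/449 - 136/410 = (21 + 4)/449 - 136/410 = 25*(1/449) - 136*1/410 = 25/449 - 68/205 = -25407/92045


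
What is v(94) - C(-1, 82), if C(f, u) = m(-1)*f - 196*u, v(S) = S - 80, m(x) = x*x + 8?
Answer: 16095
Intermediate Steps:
m(x) = 8 + x² (m(x) = x² + 8 = 8 + x²)
v(S) = -80 + S
C(f, u) = -196*u + 9*f (C(f, u) = (8 + (-1)²)*f - 196*u = (8 + 1)*f - 196*u = 9*f - 196*u = -196*u + 9*f)
v(94) - C(-1, 82) = (-80 + 94) - (-196*82 + 9*(-1)) = 14 - (-16072 - 9) = 14 - 1*(-16081) = 14 + 16081 = 16095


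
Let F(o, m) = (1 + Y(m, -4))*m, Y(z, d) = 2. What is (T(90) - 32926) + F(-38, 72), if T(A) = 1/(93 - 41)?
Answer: -1700919/52 ≈ -32710.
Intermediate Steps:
F(o, m) = 3*m (F(o, m) = (1 + 2)*m = 3*m)
T(A) = 1/52
(T(90) - 32926) + F(-38, 72) = (1/52 - 32926) + 3*72 = -1712151/52 + 216 = -1700919/52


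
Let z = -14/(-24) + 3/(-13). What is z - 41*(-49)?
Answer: 313459/156 ≈ 2009.4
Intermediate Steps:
z = 55/156 (z = -14*(-1/24) + 3*(-1/13) = 7/12 - 3/13 = 55/156 ≈ 0.35256)
z - 41*(-49) = 55/156 - 41*(-49) = 55/156 + 2009 = 313459/156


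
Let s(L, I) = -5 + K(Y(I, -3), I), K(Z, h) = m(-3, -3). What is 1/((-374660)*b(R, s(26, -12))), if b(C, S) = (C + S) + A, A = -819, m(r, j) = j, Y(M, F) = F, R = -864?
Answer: 1/633550060 ≈ 1.5784e-9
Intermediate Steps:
K(Z, h) = -3
s(L, I) = -8 (s(L, I) = -5 - 3 = -8)
b(C, S) = -819 + C + S (b(C, S) = (C + S) - 819 = -819 + C + S)
1/((-374660)*b(R, s(26, -12))) = 1/((-374660)*(-819 - 864 - 8)) = -1/374660/(-1691) = -1/374660*(-1/1691) = 1/633550060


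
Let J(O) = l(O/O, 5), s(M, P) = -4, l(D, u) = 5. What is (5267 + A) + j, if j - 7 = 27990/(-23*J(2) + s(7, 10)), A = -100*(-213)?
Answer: 3134316/119 ≈ 26339.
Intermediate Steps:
J(O) = 5
A = 21300
j = -27157/119 (j = 7 + 27990/(-23*5 - 4) = 7 + 27990/(-115 - 4) = 7 + 27990/(-119) = 7 + 27990*(-1/119) = 7 - 27990/119 = -27157/119 ≈ -228.21)
(5267 + A) + j = (5267 + 21300) - 27157/119 = 26567 - 27157/119 = 3134316/119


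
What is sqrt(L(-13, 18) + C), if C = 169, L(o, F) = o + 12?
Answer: 2*sqrt(42) ≈ 12.961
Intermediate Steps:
L(o, F) = 12 + o
sqrt(L(-13, 18) + C) = sqrt((12 - 13) + 169) = sqrt(-1 + 169) = sqrt(168) = 2*sqrt(42)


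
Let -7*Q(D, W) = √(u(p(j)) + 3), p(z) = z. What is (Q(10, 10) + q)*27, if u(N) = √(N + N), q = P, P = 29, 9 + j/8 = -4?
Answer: 783 - 27*√(3 + 4*I*√13)/7 ≈ 771.52 - 9.3415*I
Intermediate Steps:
j = -104 (j = -72 + 8*(-4) = -72 - 32 = -104)
q = 29
u(N) = √2*√N (u(N) = √(2*N) = √2*√N)
Q(D, W) = -√(3 + 4*I*√13)/7 (Q(D, W) = -√(√2*√(-104) + 3)/7 = -√(√2*(2*I*√26) + 3)/7 = -√(4*I*√13 + 3)/7 = -√(3 + 4*I*√13)/7)
(Q(10, 10) + q)*27 = (-√(3 + 4*I*√13)/7 + 29)*27 = (29 - √(3 + 4*I*√13)/7)*27 = 783 - 27*√(3 + 4*I*√13)/7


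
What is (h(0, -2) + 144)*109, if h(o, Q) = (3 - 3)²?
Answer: 15696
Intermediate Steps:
h(o, Q) = 0 (h(o, Q) = 0² = 0)
(h(0, -2) + 144)*109 = (0 + 144)*109 = 144*109 = 15696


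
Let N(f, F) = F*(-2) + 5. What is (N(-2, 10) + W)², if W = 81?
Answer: 4356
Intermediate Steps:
N(f, F) = 5 - 2*F (N(f, F) = -2*F + 5 = 5 - 2*F)
(N(-2, 10) + W)² = ((5 - 2*10) + 81)² = ((5 - 20) + 81)² = (-15 + 81)² = 66² = 4356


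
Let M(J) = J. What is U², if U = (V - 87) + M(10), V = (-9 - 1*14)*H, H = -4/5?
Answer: 85849/25 ≈ 3434.0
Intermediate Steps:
H = -⅘ (H = -4*⅕ = -⅘ ≈ -0.80000)
V = 92/5 (V = (-9 - 1*14)*(-⅘) = (-9 - 14)*(-⅘) = -23*(-⅘) = 92/5 ≈ 18.400)
U = -293/5 (U = (92/5 - 87) + 10 = -343/5 + 10 = -293/5 ≈ -58.600)
U² = (-293/5)² = 85849/25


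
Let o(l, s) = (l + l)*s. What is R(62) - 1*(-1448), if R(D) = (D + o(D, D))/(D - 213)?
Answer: 210898/151 ≈ 1396.7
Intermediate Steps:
o(l, s) = 2*l*s (o(l, s) = (2*l)*s = 2*l*s)
R(D) = (D + 2*D**2)/(-213 + D) (R(D) = (D + 2*D*D)/(D - 213) = (D + 2*D**2)/(-213 + D))
R(62) - 1*(-1448) = 62*(1 + 2*62)/(-213 + 62) - 1*(-1448) = 62*(1 + 124)/(-151) + 1448 = 62*(-1/151)*125 + 1448 = -7750/151 + 1448 = 210898/151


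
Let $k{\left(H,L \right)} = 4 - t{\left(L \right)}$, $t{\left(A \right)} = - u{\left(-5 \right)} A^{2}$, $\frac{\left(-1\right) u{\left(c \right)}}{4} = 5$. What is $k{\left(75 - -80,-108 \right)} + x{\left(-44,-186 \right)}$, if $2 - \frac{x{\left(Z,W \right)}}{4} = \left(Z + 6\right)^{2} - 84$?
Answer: $-238708$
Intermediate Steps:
$u{\left(c \right)} = -20$ ($u{\left(c \right)} = \left(-4\right) 5 = -20$)
$t{\left(A \right)} = 20 A^{2}$ ($t{\left(A \right)} = \left(-1\right) \left(-20\right) A^{2} = 20 A^{2}$)
$k{\left(H,L \right)} = 4 - 20 L^{2}$
$x{\left(Z,W \right)} = 344 - 4 \left(6 + Z\right)^{2}$ ($x{\left(Z,W \right)} = 8 - 4 \left(\left(Z + 6\right)^{2} - 84\right) = 8 - 4 \left(\left(6 + Z\right)^{2} - 84\right) = 8 - 4 \left(-84 + \left(6 + Z\right)^{2}\right) = 8 - \left(-336 + 4 \left(6 + Z\right)^{2}\right) = 344 - 4 \left(6 + Z\right)^{2}$)
$k{\left(75 - -80,-108 \right)} + x{\left(-44,-186 \right)} = \left(4 - 20 \left(-108\right)^{2}\right) + \left(344 - 4 \left(6 - 44\right)^{2}\right) = \left(4 - 233280\right) + \left(344 - 4 \left(-38\right)^{2}\right) = \left(4 - 233280\right) + \left(344 - 5776\right) = -233276 + \left(344 - 5776\right) = -233276 - 5432 = -238708$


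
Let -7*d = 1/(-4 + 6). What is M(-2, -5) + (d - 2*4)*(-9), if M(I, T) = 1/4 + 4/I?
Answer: 1985/28 ≈ 70.893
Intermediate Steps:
M(I, T) = ¼ + 4/I (M(I, T) = 1*(¼) + 4/I = ¼ + 4/I)
d = -1/14 (d = -1/(7*(-4 + 6)) = -⅐/2 = -⅐*½ = -1/14 ≈ -0.071429)
M(-2, -5) + (d - 2*4)*(-9) = (¼)*(16 - 2)/(-2) + (-1/14 - 2*4)*(-9) = (¼)*(-½)*14 + (-1/14 - 8)*(-9) = -7/4 - 113/14*(-9) = -7/4 + 1017/14 = 1985/28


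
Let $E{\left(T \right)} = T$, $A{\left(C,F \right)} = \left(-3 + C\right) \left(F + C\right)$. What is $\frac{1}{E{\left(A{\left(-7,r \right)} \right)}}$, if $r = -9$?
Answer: $\frac{1}{160} \approx 0.00625$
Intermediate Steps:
$A{\left(C,F \right)} = \left(-3 + C\right) \left(C + F\right)$
$\frac{1}{E{\left(A{\left(-7,r \right)} \right)}} = \frac{1}{\left(-7\right)^{2} - -21 - -27 - -63} = \frac{1}{49 + 21 + 27 + 63} = \frac{1}{160}$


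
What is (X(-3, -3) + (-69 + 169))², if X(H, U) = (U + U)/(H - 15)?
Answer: 90601/9 ≈ 10067.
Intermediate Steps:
X(H, U) = 2*U/(-15 + H) (X(H, U) = (2*U)/(-15 + H) = 2*U/(-15 + H))
(X(-3, -3) + (-69 + 169))² = (2*(-3)/(-15 - 3) + (-69 + 169))² = (2*(-3)/(-18) + 100)² = (2*(-3)*(-1/18) + 100)² = (⅓ + 100)² = (301/3)² = 90601/9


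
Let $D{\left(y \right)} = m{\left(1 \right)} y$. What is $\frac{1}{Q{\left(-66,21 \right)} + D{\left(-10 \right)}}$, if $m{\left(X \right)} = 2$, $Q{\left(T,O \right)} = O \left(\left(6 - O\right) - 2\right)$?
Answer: $- \frac{1}{377} \approx -0.0026525$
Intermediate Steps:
$Q{\left(T,O \right)} = O \left(4 - O\right)$
$D{\left(y \right)} = 2 y$
$\frac{1}{Q{\left(-66,21 \right)} + D{\left(-10 \right)}} = \frac{1}{21 \left(4 - 21\right) + 2 \left(-10\right)} = \frac{1}{21 \left(4 - 21\right) - 20} = \frac{1}{21 \left(-17\right) - 20} = \frac{1}{-357 - 20} = \frac{1}{-377} = - \frac{1}{377}$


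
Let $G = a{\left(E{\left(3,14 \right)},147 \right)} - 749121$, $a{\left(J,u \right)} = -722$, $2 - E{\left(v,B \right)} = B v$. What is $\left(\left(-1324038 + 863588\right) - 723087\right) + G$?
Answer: $-1933380$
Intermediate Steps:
$E{\left(v,B \right)} = 2 - B v$
$G = -749843$ ($G = -722 - 749121 = -749843$)
$\left(\left(-1324038 + 863588\right) - 723087\right) + G = \left(\left(-1324038 + 863588\right) - 723087\right) - 749843 = \left(-460450 - 723087\right) - 749843 = -1183537 - 749843 = -1933380$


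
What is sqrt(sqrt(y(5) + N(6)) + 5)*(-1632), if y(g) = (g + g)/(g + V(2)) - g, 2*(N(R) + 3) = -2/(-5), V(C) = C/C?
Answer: -544*sqrt(1125 + 30*I*sqrt(345))/5 ≈ -3753.6 - 878.65*I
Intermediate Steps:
V(C) = 1
N(R) = -14/5 (N(R) = -3 + (-2/(-5))/2 = -3 + (-2*(-1/5))/2 = -3 + (1/2)*(2/5) = -3 + 1/5 = -14/5)
y(g) = -g + 2*g/(1 + g) (y(g) = (g + g)/(g + 1) - g = (2*g)/(1 + g) - g = 2*g/(1 + g) - g = -g + 2*g/(1 + g))
sqrt(sqrt(y(5) + N(6)) + 5)*(-1632) = sqrt(sqrt(5*(1 - 1*5)/(1 + 5) - 14/5) + 5)*(-1632) = sqrt(sqrt(5*(1 - 5)/6 - 14/5) + 5)*(-1632) = sqrt(sqrt(5*(1/6)*(-4) - 14/5) + 5)*(-1632) = sqrt(sqrt(-10/3 - 14/5) + 5)*(-1632) = sqrt(sqrt(-92/15) + 5)*(-1632) = sqrt(2*I*sqrt(345)/15 + 5)*(-1632) = sqrt(5 + 2*I*sqrt(345)/15)*(-1632) = -1632*sqrt(5 + 2*I*sqrt(345)/15)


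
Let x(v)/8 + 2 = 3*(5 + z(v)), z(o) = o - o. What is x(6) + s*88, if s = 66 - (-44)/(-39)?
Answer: 226696/39 ≈ 5812.7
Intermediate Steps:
z(o) = 0
x(v) = 104 (x(v) = -16 + 8*(3*(5 + 0)) = -16 + 8*(3*5) = -16 + 8*15 = -16 + 120 = 104)
s = 2530/39 (s = 66 - (-44)*(-1)/39 = 66 - 1*44/39 = 66 - 44/39 = 2530/39 ≈ 64.872)
x(6) + s*88 = 104 + (2530/39)*88 = 104 + 222640/39 = 226696/39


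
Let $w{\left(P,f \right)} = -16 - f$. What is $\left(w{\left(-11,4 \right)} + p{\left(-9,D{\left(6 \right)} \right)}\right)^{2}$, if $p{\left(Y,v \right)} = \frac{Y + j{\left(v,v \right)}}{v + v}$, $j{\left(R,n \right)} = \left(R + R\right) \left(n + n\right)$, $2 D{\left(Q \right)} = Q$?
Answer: $\frac{961}{4} \approx 240.25$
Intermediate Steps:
$D{\left(Q \right)} = \frac{Q}{2}$
$j{\left(R,n \right)} = 4 R n$ ($j{\left(R,n \right)} = 2 R 2 n = 4 R n$)
$p{\left(Y,v \right)} = \frac{Y + 4 v^{2}}{2 v}$ ($p{\left(Y,v \right)} = \frac{Y + 4 v v}{v + v} = \frac{Y + 4 v^{2}}{2 v}$)
$\left(w{\left(-11,4 \right)} + p{\left(-9,D{\left(6 \right)} \right)}\right)^{2} = \left(\left(-16 - 4\right) + \left(2 \cdot \frac{1}{2} \cdot 6 + \frac{1}{2} \left(-9\right) \frac{1}{\frac{1}{2} \cdot 6}\right)\right)^{2} = \left(\left(-16 - 4\right) + \left(2 \cdot 3 + \frac{1}{2} \left(-9\right) \frac{1}{3}\right)\right)^{2} = \left(-20 + \left(6 + \frac{1}{2} \left(-9\right) \frac{1}{3}\right)\right)^{2} = \left(-20 + \left(6 - \frac{3}{2}\right)\right)^{2} = \left(-20 + \frac{9}{2}\right)^{2} = \left(- \frac{31}{2}\right)^{2} = \frac{961}{4}$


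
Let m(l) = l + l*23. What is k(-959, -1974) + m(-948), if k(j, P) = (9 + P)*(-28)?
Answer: 32268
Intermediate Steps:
m(l) = 24*l (m(l) = l + 23*l = 24*l)
k(j, P) = -252 - 28*P
k(-959, -1974) + m(-948) = (-252 - 28*(-1974)) + 24*(-948) = (-252 + 55272) - 22752 = 55020 - 22752 = 32268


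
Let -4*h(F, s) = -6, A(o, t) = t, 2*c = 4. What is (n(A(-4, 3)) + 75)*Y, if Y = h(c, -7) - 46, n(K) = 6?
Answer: -7209/2 ≈ -3604.5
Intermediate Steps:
c = 2 (c = (½)*4 = 2)
h(F, s) = 3/2 (h(F, s) = -¼*(-6) = 3/2)
Y = -89/2 (Y = 3/2 - 46 = -89/2 ≈ -44.500)
(n(A(-4, 3)) + 75)*Y = (6 + 75)*(-89/2) = 81*(-89/2) = -7209/2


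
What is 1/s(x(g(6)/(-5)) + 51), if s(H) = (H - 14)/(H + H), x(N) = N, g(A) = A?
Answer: 498/179 ≈ 2.7821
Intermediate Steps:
s(H) = (-14 + H)/(2*H) (s(H) = (-14 + H)/((2*H)) = (-14 + H)*(1/(2*H)) = (-14 + H)/(2*H))
1/s(x(g(6)/(-5)) + 51) = 1/((-14 + (6/(-5) + 51))/(2*(6/(-5) + 51))) = 1/((-14 + (6*(-1/5) + 51))/(2*(6*(-1/5) + 51))) = 1/((-14 + (-6/5 + 51))/(2*(-6/5 + 51))) = 1/((-14 + 249/5)/(2*(249/5))) = 1/((1/2)*(5/249)*(179/5)) = 1/(179/498) = 498/179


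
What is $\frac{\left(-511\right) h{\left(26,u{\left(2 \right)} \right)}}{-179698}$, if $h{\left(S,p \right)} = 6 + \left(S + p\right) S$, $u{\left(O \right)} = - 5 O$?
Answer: $\frac{107821}{89849} \approx 1.2$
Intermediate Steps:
$h{\left(S,p \right)} = 6 + S \left(S + p\right)$
$\frac{\left(-511\right) h{\left(26,u{\left(2 \right)} \right)}}{-179698} = \frac{\left(-511\right) \left(6 + 26^{2} + 26 \left(\left(-5\right) 2\right)\right)}{-179698} = - 511 \left(6 + 676 + 26 \left(-10\right)\right) \left(- \frac{1}{179698}\right) = - 511 \left(6 + 676 - 260\right) \left(- \frac{1}{179698}\right) = \left(-511\right) 422 \left(- \frac{1}{179698}\right) = \left(-215642\right) \left(- \frac{1}{179698}\right) = \frac{107821}{89849}$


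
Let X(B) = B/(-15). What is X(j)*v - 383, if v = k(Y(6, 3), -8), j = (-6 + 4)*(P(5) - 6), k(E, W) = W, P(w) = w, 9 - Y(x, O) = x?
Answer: -5729/15 ≈ -381.93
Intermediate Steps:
Y(x, O) = 9 - x
j = 2 (j = (-6 + 4)*(5 - 6) = -2*(-1) = 2)
v = -8
X(B) = -B/15 (X(B) = B*(-1/15) = -B/15)
X(j)*v - 383 = -1/15*2*(-8) - 383 = -2/15*(-8) - 383 = 16/15 - 383 = -5729/15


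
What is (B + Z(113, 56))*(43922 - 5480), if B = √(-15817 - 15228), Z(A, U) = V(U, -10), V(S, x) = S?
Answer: 2152752 + 38442*I*√31045 ≈ 2.1528e+6 + 6.7733e+6*I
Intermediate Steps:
Z(A, U) = U
B = I*√31045 (B = √(-31045) = I*√31045 ≈ 176.2*I)
(B + Z(113, 56))*(43922 - 5480) = (I*√31045 + 56)*(43922 - 5480) = (56 + I*√31045)*38442 = 2152752 + 38442*I*√31045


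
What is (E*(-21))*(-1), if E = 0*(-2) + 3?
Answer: 63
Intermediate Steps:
E = 3 (E = 0 + 3 = 3)
(E*(-21))*(-1) = (3*(-21))*(-1) = -63*(-1) = 63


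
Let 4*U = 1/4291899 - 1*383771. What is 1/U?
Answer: -4291899/411776592782 ≈ -1.0423e-5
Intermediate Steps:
U = -411776592782/4291899 (U = (1/4291899 - 1*383771)/4 = (1/4291899 - 383771)/4 = (¼)*(-1647106371128/4291899) = -411776592782/4291899 ≈ -95943.)
1/U = 1/(-411776592782/4291899) = -4291899/411776592782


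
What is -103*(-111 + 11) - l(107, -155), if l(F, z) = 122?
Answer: 10178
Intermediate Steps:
-103*(-111 + 11) - l(107, -155) = -103*(-111 + 11) - 1*122 = -103*(-100) - 122 = 10300 - 122 = 10178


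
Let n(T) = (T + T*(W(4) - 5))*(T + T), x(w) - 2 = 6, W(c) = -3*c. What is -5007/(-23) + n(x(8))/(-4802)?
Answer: 12045359/55223 ≈ 218.12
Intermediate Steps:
x(w) = 8 (x(w) = 2 + 6 = 8)
n(T) = -32*T² (n(T) = (T + T*(-3*4 - 5))*(T + T) = (T + T*(-12 - 5))*(2*T) = (T + T*(-17))*(2*T) = (T - 17*T)*(2*T) = (-16*T)*(2*T) = -32*T²)
-5007/(-23) + n(x(8))/(-4802) = -5007/(-23) - 32*8²/(-4802) = -5007*(-1/23) - 32*64*(-1/4802) = 5007/23 - 2048*(-1/4802) = 5007/23 + 1024/2401 = 12045359/55223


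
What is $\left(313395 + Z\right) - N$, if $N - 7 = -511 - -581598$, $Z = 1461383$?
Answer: $1193684$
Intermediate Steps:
$N = 581094$ ($N = 7 - -581087 = 7 + \left(-511 + 581598\right) = 7 + 581087 = 581094$)
$\left(313395 + Z\right) - N = \left(313395 + 1461383\right) - 581094 = 1774778 - 581094 = 1193684$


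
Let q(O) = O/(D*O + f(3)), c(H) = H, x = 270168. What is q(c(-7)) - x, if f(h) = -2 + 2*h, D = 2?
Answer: -2701673/10 ≈ -2.7017e+5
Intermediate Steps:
q(O) = O/(4 + 2*O) (q(O) = O/(2*O + (-2 + 2*3)) = O/(2*O + (-2 + 6)) = O/(2*O + 4) = O/(4 + 2*O))
q(c(-7)) - x = (1/2)*(-7)/(2 - 7) - 1*270168 = (1/2)*(-7)/(-5) - 270168 = (1/2)*(-7)*(-1/5) - 270168 = 7/10 - 270168 = -2701673/10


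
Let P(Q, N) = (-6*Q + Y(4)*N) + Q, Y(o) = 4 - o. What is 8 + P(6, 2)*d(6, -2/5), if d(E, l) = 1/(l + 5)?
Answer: 34/23 ≈ 1.4783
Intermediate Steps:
d(E, l) = 1/(5 + l)
P(Q, N) = -5*Q (P(Q, N) = (-6*Q + (4 - 1*4)*N) + Q = (-6*Q + (4 - 4)*N) + Q = (-6*Q + 0*N) + Q = (-6*Q + 0) + Q = -6*Q + Q = -5*Q)
8 + P(6, 2)*d(6, -2/5) = 8 + (-5*6)/(5 - 2/5) = 8 - 30/(5 - 2*1/5) = 8 - 30/(5 - 2/5) = 8 - 30/23/5 = 8 - 30*5/23 = 8 - 150/23 = 34/23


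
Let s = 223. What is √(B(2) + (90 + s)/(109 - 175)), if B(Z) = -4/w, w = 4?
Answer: I*√25014/66 ≈ 2.3963*I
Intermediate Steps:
B(Z) = -1 (B(Z) = -4/4 = -4*¼ = -1)
√(B(2) + (90 + s)/(109 - 175)) = √(-1 + (90 + 223)/(109 - 175)) = √(-1 + 313/(-66)) = √(-1 + 313*(-1/66)) = √(-1 - 313/66) = √(-379/66) = I*√25014/66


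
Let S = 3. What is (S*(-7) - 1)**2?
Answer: 484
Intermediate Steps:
(S*(-7) - 1)**2 = (3*(-7) - 1)**2 = (-21 - 1)**2 = (-22)**2 = 484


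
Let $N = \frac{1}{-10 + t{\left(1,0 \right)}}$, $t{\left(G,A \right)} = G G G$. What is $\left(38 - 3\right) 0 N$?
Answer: $0$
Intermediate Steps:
$t{\left(G,A \right)} = G^{3}$ ($t{\left(G,A \right)} = G^{2} G = G^{3}$)
$N = - \frac{1}{9}$ ($N = \frac{1}{-10 + 1^{3}} = \frac{1}{-10 + 1} = \frac{1}{-9} = - \frac{1}{9} \approx -0.11111$)
$\left(38 - 3\right) 0 N = \left(38 - 3\right) 0 \left(- \frac{1}{9}\right) = 35 \cdot 0 = 0$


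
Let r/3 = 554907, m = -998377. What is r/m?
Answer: -1664721/998377 ≈ -1.6674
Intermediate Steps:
r = 1664721 (r = 3*554907 = 1664721)
r/m = 1664721/(-998377) = 1664721*(-1/998377) = -1664721/998377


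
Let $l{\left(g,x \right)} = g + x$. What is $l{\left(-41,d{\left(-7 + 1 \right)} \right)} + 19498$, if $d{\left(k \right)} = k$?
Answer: $19451$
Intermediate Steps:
$l{\left(-41,d{\left(-7 + 1 \right)} \right)} + 19498 = \left(-41 + \left(-7 + 1\right)\right) + 19498 = \left(-41 - 6\right) + 19498 = -47 + 19498 = 19451$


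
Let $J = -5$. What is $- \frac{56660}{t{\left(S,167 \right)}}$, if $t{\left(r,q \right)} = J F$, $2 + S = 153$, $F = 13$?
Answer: $\frac{11332}{13} \approx 871.69$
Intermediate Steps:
$S = 151$ ($S = -2 + 153 = 151$)
$t{\left(r,q \right)} = -65$ ($t{\left(r,q \right)} = \left(-5\right) 13 = -65$)
$- \frac{56660}{t{\left(S,167 \right)}} = - \frac{56660}{-65} = \left(-56660\right) \left(- \frac{1}{65}\right) = \frac{11332}{13}$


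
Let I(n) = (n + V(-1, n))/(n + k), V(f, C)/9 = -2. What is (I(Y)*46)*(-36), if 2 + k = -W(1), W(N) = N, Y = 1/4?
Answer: -117576/11 ≈ -10689.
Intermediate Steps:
V(f, C) = -18 (V(f, C) = 9*(-2) = -18)
Y = 1/4 ≈ 0.25000
k = -3 (k = -2 - 1*1 = -2 - 1 = -3)
I(n) = (-18 + n)/(-3 + n) (I(n) = (n - 18)/(n - 3) = (-18 + n)/(-3 + n))
(I(Y)*46)*(-36) = (((-18 + 1/4)/(-3 + 1/4))*46)*(-36) = ((-71/4/(-11/4))*46)*(-36) = (-4/11*(-71/4)*46)*(-36) = ((71/11)*46)*(-36) = (3266/11)*(-36) = -117576/11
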